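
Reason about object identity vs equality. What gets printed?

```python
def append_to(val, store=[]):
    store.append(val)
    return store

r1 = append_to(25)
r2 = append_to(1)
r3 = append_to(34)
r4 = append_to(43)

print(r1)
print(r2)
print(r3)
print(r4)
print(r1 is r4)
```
[25, 1, 34, 43]
[25, 1, 34, 43]
[25, 1, 34, 43]
[25, 1, 34, 43]
True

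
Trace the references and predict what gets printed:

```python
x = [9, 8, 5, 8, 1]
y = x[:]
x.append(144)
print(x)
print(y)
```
[9, 8, 5, 8, 1, 144]
[9, 8, 5, 8, 1]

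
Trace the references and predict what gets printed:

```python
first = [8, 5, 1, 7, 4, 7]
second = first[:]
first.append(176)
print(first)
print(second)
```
[8, 5, 1, 7, 4, 7, 176]
[8, 5, 1, 7, 4, 7]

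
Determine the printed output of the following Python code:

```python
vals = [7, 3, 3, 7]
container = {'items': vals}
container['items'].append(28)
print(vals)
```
[7, 3, 3, 7, 28]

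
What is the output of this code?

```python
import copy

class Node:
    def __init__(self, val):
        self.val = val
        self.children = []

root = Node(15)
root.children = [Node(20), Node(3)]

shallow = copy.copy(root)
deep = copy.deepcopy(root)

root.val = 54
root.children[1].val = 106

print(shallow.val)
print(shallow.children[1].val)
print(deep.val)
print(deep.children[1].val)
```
15
106
15
3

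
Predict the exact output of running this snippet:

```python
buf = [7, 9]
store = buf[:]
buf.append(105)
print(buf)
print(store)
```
[7, 9, 105]
[7, 9]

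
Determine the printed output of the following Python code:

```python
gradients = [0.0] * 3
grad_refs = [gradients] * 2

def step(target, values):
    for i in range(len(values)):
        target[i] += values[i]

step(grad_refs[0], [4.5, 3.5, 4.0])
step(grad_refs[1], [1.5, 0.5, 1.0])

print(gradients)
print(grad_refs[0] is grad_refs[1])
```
[6.0, 4.0, 5.0]
True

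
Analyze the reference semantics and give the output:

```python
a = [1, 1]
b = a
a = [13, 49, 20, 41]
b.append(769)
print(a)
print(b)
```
[13, 49, 20, 41]
[1, 1, 769]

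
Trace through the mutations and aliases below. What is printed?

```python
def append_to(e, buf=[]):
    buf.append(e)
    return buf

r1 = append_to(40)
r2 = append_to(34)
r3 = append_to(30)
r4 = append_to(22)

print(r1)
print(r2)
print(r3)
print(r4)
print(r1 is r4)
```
[40, 34, 30, 22]
[40, 34, 30, 22]
[40, 34, 30, 22]
[40, 34, 30, 22]
True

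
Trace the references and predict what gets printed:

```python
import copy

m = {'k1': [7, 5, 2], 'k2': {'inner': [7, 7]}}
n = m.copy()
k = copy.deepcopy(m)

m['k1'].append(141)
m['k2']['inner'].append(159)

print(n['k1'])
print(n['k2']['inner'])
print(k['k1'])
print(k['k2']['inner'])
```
[7, 5, 2, 141]
[7, 7, 159]
[7, 5, 2]
[7, 7]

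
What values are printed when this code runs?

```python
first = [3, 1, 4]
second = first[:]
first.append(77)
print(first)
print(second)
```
[3, 1, 4, 77]
[3, 1, 4]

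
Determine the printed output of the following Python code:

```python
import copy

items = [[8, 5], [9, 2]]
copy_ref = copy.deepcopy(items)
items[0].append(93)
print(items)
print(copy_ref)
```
[[8, 5, 93], [9, 2]]
[[8, 5], [9, 2]]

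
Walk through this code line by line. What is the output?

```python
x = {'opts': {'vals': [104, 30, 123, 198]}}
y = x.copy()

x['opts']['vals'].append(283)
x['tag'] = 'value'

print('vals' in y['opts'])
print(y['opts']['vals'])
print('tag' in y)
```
True
[104, 30, 123, 198, 283]
False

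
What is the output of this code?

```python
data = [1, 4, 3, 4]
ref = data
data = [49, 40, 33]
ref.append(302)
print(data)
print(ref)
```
[49, 40, 33]
[1, 4, 3, 4, 302]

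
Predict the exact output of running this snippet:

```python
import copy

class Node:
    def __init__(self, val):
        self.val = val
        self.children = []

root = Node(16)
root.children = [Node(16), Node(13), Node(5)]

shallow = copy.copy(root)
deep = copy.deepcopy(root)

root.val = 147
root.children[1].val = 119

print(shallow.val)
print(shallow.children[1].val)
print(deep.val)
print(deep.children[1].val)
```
16
119
16
13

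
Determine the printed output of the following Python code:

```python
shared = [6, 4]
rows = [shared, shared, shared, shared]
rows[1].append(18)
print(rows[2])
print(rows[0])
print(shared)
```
[6, 4, 18]
[6, 4, 18]
[6, 4, 18]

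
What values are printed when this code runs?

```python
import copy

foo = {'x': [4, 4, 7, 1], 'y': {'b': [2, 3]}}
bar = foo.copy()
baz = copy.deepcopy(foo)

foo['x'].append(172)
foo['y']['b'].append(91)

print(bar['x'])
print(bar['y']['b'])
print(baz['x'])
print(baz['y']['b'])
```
[4, 4, 7, 1, 172]
[2, 3, 91]
[4, 4, 7, 1]
[2, 3]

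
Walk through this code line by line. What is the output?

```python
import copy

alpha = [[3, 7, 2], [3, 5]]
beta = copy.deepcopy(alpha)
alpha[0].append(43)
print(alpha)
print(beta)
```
[[3, 7, 2, 43], [3, 5]]
[[3, 7, 2], [3, 5]]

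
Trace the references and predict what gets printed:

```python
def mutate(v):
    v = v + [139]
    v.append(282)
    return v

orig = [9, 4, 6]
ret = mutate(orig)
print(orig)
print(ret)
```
[9, 4, 6]
[9, 4, 6, 139, 282]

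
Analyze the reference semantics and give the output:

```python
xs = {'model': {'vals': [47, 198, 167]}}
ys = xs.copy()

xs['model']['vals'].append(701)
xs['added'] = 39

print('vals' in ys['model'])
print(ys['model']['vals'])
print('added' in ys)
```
True
[47, 198, 167, 701]
False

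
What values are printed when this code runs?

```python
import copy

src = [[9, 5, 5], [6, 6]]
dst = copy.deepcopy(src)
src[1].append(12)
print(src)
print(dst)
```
[[9, 5, 5], [6, 6, 12]]
[[9, 5, 5], [6, 6]]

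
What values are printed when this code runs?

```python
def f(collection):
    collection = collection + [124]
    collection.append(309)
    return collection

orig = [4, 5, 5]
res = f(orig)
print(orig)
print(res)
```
[4, 5, 5]
[4, 5, 5, 124, 309]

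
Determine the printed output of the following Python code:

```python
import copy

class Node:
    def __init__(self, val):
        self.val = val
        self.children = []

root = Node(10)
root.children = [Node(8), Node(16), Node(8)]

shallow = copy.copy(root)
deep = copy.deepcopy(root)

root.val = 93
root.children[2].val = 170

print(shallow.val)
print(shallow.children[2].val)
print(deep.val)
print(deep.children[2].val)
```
10
170
10
8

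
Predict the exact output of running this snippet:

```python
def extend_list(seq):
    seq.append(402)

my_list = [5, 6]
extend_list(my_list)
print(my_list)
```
[5, 6, 402]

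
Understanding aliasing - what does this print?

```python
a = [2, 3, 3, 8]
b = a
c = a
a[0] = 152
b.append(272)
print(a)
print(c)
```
[152, 3, 3, 8, 272]
[152, 3, 3, 8, 272]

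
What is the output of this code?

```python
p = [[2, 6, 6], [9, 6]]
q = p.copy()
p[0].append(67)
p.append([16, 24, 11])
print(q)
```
[[2, 6, 6, 67], [9, 6]]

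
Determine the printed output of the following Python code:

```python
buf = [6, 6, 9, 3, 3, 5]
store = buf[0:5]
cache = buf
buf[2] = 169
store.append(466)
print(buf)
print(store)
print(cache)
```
[6, 6, 169, 3, 3, 5]
[6, 6, 9, 3, 3, 466]
[6, 6, 169, 3, 3, 5]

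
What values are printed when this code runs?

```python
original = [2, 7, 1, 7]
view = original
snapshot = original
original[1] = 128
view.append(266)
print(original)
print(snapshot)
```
[2, 128, 1, 7, 266]
[2, 128, 1, 7, 266]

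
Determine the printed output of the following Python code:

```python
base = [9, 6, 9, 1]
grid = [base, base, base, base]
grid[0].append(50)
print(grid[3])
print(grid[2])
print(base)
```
[9, 6, 9, 1, 50]
[9, 6, 9, 1, 50]
[9, 6, 9, 1, 50]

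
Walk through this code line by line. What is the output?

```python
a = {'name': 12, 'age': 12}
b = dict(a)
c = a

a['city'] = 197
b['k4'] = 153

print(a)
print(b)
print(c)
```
{'name': 12, 'age': 12, 'city': 197}
{'name': 12, 'age': 12, 'k4': 153}
{'name': 12, 'age': 12, 'city': 197}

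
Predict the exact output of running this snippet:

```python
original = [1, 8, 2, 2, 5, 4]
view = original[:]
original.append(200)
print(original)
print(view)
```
[1, 8, 2, 2, 5, 4, 200]
[1, 8, 2, 2, 5, 4]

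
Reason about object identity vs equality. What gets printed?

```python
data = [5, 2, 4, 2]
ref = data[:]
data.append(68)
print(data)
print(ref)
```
[5, 2, 4, 2, 68]
[5, 2, 4, 2]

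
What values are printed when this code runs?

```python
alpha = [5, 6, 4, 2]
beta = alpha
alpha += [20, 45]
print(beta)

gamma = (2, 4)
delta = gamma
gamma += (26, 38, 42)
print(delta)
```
[5, 6, 4, 2, 20, 45]
(2, 4)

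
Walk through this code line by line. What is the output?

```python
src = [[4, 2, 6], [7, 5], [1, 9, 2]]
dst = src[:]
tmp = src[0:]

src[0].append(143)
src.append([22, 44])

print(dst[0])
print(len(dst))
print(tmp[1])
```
[4, 2, 6, 143]
3
[7, 5]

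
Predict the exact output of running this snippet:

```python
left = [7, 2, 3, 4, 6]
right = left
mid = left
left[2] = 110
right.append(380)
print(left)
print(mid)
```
[7, 2, 110, 4, 6, 380]
[7, 2, 110, 4, 6, 380]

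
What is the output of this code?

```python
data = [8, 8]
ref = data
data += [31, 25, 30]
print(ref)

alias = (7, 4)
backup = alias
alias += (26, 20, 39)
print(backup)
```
[8, 8, 31, 25, 30]
(7, 4)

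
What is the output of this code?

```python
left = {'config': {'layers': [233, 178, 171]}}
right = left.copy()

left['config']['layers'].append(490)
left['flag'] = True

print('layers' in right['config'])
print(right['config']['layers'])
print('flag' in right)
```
True
[233, 178, 171, 490]
False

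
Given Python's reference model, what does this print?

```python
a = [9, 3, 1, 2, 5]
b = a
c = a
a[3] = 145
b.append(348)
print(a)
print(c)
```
[9, 3, 1, 145, 5, 348]
[9, 3, 1, 145, 5, 348]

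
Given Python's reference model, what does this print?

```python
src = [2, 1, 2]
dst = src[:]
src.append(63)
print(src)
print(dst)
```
[2, 1, 2, 63]
[2, 1, 2]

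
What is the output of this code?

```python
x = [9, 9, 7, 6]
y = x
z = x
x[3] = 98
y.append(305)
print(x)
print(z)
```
[9, 9, 7, 98, 305]
[9, 9, 7, 98, 305]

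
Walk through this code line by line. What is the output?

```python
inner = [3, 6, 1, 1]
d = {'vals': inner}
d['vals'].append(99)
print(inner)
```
[3, 6, 1, 1, 99]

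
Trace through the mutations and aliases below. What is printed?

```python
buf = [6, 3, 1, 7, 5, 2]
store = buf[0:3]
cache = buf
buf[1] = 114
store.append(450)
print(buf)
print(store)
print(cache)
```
[6, 114, 1, 7, 5, 2]
[6, 3, 1, 450]
[6, 114, 1, 7, 5, 2]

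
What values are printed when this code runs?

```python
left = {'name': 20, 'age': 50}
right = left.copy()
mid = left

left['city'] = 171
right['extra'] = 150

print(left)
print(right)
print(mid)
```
{'name': 20, 'age': 50, 'city': 171}
{'name': 20, 'age': 50, 'extra': 150}
{'name': 20, 'age': 50, 'city': 171}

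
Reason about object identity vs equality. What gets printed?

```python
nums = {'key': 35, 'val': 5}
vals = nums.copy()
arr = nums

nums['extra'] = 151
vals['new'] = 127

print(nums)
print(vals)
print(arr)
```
{'key': 35, 'val': 5, 'extra': 151}
{'key': 35, 'val': 5, 'new': 127}
{'key': 35, 'val': 5, 'extra': 151}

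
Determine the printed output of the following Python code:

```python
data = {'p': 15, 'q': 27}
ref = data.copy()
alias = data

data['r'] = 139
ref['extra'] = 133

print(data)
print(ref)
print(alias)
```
{'p': 15, 'q': 27, 'r': 139}
{'p': 15, 'q': 27, 'extra': 133}
{'p': 15, 'q': 27, 'r': 139}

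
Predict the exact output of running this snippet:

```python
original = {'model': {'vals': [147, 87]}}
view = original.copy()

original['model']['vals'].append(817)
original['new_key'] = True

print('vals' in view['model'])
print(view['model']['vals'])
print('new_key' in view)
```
True
[147, 87, 817]
False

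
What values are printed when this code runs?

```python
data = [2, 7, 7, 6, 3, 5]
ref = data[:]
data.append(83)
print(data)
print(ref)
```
[2, 7, 7, 6, 3, 5, 83]
[2, 7, 7, 6, 3, 5]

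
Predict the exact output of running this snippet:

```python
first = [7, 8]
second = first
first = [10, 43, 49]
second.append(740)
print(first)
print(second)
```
[10, 43, 49]
[7, 8, 740]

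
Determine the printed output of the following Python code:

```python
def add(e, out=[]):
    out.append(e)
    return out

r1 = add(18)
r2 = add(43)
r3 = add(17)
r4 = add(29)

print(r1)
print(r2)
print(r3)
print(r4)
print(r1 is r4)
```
[18, 43, 17, 29]
[18, 43, 17, 29]
[18, 43, 17, 29]
[18, 43, 17, 29]
True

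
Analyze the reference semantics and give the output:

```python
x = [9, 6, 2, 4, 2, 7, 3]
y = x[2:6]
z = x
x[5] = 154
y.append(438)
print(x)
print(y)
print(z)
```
[9, 6, 2, 4, 2, 154, 3]
[2, 4, 2, 7, 438]
[9, 6, 2, 4, 2, 154, 3]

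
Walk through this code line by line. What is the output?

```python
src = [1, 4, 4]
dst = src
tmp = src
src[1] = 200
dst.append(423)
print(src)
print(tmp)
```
[1, 200, 4, 423]
[1, 200, 4, 423]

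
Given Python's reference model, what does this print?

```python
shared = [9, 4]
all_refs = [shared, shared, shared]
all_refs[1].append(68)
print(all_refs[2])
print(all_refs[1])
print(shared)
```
[9, 4, 68]
[9, 4, 68]
[9, 4, 68]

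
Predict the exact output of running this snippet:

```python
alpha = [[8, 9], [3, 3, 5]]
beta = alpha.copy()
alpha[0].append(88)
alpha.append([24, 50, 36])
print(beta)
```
[[8, 9, 88], [3, 3, 5]]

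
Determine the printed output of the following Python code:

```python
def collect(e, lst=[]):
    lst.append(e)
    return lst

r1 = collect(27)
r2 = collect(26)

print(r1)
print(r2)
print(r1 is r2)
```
[27, 26]
[27, 26]
True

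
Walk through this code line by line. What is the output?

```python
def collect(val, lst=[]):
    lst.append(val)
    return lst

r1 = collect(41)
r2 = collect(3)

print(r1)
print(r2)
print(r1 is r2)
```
[41, 3]
[41, 3]
True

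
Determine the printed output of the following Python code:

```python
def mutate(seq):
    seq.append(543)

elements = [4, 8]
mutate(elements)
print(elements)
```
[4, 8, 543]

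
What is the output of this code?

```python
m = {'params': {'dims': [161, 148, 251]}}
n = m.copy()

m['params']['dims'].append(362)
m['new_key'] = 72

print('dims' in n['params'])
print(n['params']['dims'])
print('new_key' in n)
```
True
[161, 148, 251, 362]
False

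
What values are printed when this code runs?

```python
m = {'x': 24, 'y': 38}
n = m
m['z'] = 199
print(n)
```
{'x': 24, 'y': 38, 'z': 199}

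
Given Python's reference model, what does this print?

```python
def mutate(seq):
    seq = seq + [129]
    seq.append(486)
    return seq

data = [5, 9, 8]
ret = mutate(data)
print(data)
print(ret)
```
[5, 9, 8]
[5, 9, 8, 129, 486]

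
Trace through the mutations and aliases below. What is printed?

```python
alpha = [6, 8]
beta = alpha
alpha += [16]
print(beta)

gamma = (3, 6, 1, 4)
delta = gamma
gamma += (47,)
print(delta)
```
[6, 8, 16]
(3, 6, 1, 4)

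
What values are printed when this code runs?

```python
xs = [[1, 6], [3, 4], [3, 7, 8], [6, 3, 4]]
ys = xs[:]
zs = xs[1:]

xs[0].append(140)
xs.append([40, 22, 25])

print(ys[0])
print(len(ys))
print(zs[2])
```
[1, 6, 140]
4
[6, 3, 4]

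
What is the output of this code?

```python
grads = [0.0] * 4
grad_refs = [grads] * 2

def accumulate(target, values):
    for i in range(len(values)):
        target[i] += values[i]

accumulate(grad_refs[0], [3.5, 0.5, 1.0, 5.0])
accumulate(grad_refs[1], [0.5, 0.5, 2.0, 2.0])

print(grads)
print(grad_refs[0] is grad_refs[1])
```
[4.0, 1.0, 3.0, 7.0]
True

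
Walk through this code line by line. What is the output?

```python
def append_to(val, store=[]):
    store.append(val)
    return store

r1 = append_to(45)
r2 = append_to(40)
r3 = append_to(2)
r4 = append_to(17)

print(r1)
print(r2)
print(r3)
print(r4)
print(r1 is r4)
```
[45, 40, 2, 17]
[45, 40, 2, 17]
[45, 40, 2, 17]
[45, 40, 2, 17]
True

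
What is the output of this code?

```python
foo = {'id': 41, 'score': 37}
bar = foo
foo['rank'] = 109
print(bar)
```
{'id': 41, 'score': 37, 'rank': 109}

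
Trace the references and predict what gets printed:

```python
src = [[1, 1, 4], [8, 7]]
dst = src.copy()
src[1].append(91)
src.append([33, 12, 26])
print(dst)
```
[[1, 1, 4], [8, 7, 91]]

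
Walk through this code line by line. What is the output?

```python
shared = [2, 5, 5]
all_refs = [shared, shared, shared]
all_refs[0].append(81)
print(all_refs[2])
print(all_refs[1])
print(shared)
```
[2, 5, 5, 81]
[2, 5, 5, 81]
[2, 5, 5, 81]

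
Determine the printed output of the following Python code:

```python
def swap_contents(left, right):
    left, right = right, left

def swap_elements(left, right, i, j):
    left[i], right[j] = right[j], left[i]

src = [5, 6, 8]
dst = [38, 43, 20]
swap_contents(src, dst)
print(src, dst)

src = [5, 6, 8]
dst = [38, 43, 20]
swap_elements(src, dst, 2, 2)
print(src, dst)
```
[5, 6, 8] [38, 43, 20]
[5, 6, 20] [38, 43, 8]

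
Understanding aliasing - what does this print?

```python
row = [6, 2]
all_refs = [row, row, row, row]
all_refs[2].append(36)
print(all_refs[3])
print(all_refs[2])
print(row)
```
[6, 2, 36]
[6, 2, 36]
[6, 2, 36]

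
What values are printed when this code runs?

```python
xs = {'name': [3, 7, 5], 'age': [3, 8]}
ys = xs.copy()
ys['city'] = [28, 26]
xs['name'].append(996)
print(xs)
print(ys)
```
{'name': [3, 7, 5, 996], 'age': [3, 8]}
{'name': [3, 7, 5, 996], 'age': [3, 8], 'city': [28, 26]}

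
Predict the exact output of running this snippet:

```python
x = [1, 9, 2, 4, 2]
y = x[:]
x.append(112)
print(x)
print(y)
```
[1, 9, 2, 4, 2, 112]
[1, 9, 2, 4, 2]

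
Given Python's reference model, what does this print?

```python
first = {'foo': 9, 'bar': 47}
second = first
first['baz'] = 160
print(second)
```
{'foo': 9, 'bar': 47, 'baz': 160}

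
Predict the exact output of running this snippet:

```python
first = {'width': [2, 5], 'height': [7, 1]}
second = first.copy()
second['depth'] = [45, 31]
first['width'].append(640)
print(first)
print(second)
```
{'width': [2, 5, 640], 'height': [7, 1]}
{'width': [2, 5, 640], 'height': [7, 1], 'depth': [45, 31]}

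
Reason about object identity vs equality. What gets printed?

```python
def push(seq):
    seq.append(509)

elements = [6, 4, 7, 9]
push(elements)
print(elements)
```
[6, 4, 7, 9, 509]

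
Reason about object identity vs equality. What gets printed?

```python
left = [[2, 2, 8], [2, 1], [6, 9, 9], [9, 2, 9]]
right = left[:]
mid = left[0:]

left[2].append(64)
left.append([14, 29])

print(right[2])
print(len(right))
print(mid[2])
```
[6, 9, 9, 64]
4
[6, 9, 9, 64]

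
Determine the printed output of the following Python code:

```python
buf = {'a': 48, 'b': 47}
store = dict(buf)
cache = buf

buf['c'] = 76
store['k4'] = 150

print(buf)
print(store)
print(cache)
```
{'a': 48, 'b': 47, 'c': 76}
{'a': 48, 'b': 47, 'k4': 150}
{'a': 48, 'b': 47, 'c': 76}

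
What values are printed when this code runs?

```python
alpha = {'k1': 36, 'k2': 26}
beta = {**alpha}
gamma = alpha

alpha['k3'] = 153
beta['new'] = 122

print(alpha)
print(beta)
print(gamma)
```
{'k1': 36, 'k2': 26, 'k3': 153}
{'k1': 36, 'k2': 26, 'new': 122}
{'k1': 36, 'k2': 26, 'k3': 153}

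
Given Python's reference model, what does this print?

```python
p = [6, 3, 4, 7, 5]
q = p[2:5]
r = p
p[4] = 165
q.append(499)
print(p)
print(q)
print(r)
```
[6, 3, 4, 7, 165]
[4, 7, 5, 499]
[6, 3, 4, 7, 165]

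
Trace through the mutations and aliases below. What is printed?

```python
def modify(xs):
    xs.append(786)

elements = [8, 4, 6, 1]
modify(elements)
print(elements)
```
[8, 4, 6, 1, 786]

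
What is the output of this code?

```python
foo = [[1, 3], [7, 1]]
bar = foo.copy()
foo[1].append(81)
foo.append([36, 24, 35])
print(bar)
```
[[1, 3], [7, 1, 81]]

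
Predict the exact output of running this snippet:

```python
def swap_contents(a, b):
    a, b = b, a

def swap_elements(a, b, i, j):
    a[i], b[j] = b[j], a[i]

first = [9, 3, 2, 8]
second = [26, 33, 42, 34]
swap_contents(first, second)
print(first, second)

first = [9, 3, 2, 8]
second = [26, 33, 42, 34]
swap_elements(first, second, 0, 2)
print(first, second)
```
[9, 3, 2, 8] [26, 33, 42, 34]
[42, 3, 2, 8] [26, 33, 9, 34]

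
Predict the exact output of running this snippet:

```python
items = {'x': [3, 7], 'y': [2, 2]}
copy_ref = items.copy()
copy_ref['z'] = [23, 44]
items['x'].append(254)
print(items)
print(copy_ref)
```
{'x': [3, 7, 254], 'y': [2, 2]}
{'x': [3, 7, 254], 'y': [2, 2], 'z': [23, 44]}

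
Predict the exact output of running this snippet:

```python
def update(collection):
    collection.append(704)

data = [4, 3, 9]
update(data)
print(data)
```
[4, 3, 9, 704]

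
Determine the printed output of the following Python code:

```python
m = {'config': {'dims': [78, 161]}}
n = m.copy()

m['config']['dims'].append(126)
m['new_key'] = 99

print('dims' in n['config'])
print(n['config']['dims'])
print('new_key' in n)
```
True
[78, 161, 126]
False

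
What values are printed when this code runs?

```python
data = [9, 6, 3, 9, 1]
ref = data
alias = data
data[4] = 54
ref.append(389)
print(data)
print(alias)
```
[9, 6, 3, 9, 54, 389]
[9, 6, 3, 9, 54, 389]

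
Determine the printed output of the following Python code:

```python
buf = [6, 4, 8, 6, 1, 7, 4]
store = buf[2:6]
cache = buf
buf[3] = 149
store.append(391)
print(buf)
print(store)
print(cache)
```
[6, 4, 8, 149, 1, 7, 4]
[8, 6, 1, 7, 391]
[6, 4, 8, 149, 1, 7, 4]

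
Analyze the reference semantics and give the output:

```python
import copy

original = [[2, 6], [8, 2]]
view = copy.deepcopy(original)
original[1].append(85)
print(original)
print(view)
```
[[2, 6], [8, 2, 85]]
[[2, 6], [8, 2]]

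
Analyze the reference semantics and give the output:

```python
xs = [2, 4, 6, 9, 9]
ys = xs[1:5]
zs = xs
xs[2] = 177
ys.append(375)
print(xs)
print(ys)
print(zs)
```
[2, 4, 177, 9, 9]
[4, 6, 9, 9, 375]
[2, 4, 177, 9, 9]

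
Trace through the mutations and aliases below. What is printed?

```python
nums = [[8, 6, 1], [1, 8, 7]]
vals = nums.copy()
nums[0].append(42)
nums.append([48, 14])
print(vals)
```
[[8, 6, 1, 42], [1, 8, 7]]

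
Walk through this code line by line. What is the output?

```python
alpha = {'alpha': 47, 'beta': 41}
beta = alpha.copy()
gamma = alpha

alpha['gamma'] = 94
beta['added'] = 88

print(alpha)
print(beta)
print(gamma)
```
{'alpha': 47, 'beta': 41, 'gamma': 94}
{'alpha': 47, 'beta': 41, 'added': 88}
{'alpha': 47, 'beta': 41, 'gamma': 94}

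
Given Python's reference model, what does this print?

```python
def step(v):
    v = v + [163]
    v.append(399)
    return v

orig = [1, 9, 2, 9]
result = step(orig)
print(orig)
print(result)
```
[1, 9, 2, 9]
[1, 9, 2, 9, 163, 399]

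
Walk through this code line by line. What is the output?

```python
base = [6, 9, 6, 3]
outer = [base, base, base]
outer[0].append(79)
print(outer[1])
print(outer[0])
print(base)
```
[6, 9, 6, 3, 79]
[6, 9, 6, 3, 79]
[6, 9, 6, 3, 79]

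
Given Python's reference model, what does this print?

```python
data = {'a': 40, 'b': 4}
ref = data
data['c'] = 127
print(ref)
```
{'a': 40, 'b': 4, 'c': 127}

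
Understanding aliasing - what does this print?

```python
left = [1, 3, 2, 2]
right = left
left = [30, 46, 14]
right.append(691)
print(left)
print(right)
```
[30, 46, 14]
[1, 3, 2, 2, 691]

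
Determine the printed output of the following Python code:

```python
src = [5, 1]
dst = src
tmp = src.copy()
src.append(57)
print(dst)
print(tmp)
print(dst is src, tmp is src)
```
[5, 1, 57]
[5, 1]
True False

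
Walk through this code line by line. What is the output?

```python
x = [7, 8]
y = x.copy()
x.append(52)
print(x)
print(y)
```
[7, 8, 52]
[7, 8]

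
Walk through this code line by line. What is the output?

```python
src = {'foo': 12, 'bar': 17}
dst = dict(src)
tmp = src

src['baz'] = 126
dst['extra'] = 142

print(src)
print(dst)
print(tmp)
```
{'foo': 12, 'bar': 17, 'baz': 126}
{'foo': 12, 'bar': 17, 'extra': 142}
{'foo': 12, 'bar': 17, 'baz': 126}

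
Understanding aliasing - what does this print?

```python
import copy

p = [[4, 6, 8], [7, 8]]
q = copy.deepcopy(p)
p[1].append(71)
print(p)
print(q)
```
[[4, 6, 8], [7, 8, 71]]
[[4, 6, 8], [7, 8]]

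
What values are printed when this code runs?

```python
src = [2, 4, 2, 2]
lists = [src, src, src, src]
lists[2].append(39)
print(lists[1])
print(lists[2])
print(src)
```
[2, 4, 2, 2, 39]
[2, 4, 2, 2, 39]
[2, 4, 2, 2, 39]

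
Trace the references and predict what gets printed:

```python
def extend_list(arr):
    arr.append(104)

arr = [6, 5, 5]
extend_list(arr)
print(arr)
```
[6, 5, 5, 104]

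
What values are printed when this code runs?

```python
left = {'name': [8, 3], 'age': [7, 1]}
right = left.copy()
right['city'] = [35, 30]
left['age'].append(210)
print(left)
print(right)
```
{'name': [8, 3], 'age': [7, 1, 210]}
{'name': [8, 3], 'age': [7, 1, 210], 'city': [35, 30]}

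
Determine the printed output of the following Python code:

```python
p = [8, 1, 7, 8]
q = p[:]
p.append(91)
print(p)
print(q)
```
[8, 1, 7, 8, 91]
[8, 1, 7, 8]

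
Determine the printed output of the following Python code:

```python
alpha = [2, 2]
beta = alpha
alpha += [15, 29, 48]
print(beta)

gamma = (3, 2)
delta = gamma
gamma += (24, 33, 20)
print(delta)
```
[2, 2, 15, 29, 48]
(3, 2)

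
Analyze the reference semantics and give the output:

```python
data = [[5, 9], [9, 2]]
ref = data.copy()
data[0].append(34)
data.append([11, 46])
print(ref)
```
[[5, 9, 34], [9, 2]]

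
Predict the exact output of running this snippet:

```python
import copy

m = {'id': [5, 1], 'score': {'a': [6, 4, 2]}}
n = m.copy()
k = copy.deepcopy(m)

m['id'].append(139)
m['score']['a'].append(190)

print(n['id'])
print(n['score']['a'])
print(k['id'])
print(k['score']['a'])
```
[5, 1, 139]
[6, 4, 2, 190]
[5, 1]
[6, 4, 2]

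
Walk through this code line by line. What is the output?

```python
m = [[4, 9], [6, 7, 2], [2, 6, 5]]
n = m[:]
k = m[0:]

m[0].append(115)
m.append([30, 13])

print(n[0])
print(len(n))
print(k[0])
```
[4, 9, 115]
3
[4, 9, 115]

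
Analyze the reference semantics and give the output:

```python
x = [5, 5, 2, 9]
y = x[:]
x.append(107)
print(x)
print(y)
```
[5, 5, 2, 9, 107]
[5, 5, 2, 9]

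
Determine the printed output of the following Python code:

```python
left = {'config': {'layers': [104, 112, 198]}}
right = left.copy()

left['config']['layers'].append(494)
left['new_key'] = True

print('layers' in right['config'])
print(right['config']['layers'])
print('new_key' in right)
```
True
[104, 112, 198, 494]
False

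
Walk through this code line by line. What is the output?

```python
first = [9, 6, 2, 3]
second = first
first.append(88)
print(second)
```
[9, 6, 2, 3, 88]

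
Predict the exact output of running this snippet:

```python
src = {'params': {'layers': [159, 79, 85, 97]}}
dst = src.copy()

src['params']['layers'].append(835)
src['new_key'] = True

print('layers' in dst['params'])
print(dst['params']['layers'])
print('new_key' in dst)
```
True
[159, 79, 85, 97, 835]
False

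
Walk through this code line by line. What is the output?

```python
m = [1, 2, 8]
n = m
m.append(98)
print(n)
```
[1, 2, 8, 98]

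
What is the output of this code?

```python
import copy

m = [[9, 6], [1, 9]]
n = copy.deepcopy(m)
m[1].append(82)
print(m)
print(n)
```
[[9, 6], [1, 9, 82]]
[[9, 6], [1, 9]]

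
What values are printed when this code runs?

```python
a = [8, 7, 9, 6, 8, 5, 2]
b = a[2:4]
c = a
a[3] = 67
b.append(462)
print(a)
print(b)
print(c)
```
[8, 7, 9, 67, 8, 5, 2]
[9, 6, 462]
[8, 7, 9, 67, 8, 5, 2]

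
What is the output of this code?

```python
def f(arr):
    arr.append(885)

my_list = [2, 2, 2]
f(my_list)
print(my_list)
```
[2, 2, 2, 885]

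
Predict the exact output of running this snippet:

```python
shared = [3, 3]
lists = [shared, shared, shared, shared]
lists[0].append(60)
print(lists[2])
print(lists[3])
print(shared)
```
[3, 3, 60]
[3, 3, 60]
[3, 3, 60]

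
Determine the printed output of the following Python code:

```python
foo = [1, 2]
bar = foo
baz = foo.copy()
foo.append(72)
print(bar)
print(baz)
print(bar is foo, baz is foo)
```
[1, 2, 72]
[1, 2]
True False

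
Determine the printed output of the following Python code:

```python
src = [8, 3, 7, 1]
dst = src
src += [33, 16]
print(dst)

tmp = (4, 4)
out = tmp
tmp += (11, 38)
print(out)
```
[8, 3, 7, 1, 33, 16]
(4, 4)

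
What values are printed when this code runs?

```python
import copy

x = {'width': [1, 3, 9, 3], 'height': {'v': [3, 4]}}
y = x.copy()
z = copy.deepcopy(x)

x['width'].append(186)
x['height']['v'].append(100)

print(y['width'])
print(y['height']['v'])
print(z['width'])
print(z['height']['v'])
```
[1, 3, 9, 3, 186]
[3, 4, 100]
[1, 3, 9, 3]
[3, 4]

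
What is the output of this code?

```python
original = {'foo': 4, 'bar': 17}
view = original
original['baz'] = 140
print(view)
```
{'foo': 4, 'bar': 17, 'baz': 140}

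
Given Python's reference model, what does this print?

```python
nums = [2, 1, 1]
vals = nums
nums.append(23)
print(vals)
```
[2, 1, 1, 23]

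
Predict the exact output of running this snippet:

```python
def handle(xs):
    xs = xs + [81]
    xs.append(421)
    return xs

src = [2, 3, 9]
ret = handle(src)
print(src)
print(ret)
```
[2, 3, 9]
[2, 3, 9, 81, 421]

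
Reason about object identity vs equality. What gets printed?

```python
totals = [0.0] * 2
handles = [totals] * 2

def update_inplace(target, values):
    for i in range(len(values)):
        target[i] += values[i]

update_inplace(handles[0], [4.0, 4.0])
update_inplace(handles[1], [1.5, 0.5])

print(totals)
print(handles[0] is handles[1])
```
[5.5, 4.5]
True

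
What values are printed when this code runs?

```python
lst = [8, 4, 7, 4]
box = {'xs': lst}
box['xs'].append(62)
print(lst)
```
[8, 4, 7, 4, 62]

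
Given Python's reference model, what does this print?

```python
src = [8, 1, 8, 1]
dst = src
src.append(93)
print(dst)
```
[8, 1, 8, 1, 93]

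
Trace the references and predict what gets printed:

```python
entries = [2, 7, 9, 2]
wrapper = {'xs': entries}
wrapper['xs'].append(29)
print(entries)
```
[2, 7, 9, 2, 29]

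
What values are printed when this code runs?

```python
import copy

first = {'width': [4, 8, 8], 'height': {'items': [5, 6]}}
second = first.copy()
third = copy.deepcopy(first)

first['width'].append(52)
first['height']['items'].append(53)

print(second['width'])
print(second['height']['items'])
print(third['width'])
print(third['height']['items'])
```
[4, 8, 8, 52]
[5, 6, 53]
[4, 8, 8]
[5, 6]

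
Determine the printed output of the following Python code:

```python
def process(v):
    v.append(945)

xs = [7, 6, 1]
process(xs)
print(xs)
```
[7, 6, 1, 945]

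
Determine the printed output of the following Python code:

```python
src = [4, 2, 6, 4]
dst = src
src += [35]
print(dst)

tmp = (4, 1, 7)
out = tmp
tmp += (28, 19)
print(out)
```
[4, 2, 6, 4, 35]
(4, 1, 7)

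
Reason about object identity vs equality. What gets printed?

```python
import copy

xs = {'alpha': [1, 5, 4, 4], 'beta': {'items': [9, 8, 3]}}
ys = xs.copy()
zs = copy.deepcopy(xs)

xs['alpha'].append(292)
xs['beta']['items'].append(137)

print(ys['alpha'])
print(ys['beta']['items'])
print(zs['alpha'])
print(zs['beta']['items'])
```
[1, 5, 4, 4, 292]
[9, 8, 3, 137]
[1, 5, 4, 4]
[9, 8, 3]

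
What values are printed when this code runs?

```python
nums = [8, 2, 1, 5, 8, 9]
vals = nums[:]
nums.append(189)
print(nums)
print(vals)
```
[8, 2, 1, 5, 8, 9, 189]
[8, 2, 1, 5, 8, 9]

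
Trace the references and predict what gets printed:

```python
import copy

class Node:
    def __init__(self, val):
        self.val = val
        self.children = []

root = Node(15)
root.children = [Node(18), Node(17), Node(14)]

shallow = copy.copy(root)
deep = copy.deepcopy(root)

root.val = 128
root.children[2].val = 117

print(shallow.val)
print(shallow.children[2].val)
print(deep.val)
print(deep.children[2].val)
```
15
117
15
14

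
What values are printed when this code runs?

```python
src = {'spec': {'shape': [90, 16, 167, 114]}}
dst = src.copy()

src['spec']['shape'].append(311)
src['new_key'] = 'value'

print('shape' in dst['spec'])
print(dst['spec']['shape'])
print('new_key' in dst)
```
True
[90, 16, 167, 114, 311]
False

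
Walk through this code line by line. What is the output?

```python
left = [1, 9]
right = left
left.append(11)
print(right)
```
[1, 9, 11]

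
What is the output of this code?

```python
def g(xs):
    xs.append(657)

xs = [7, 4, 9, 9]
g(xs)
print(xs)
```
[7, 4, 9, 9, 657]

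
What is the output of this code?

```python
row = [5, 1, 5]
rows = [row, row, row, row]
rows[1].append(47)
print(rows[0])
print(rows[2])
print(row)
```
[5, 1, 5, 47]
[5, 1, 5, 47]
[5, 1, 5, 47]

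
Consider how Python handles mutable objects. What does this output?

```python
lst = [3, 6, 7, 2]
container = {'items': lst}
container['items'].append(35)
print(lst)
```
[3, 6, 7, 2, 35]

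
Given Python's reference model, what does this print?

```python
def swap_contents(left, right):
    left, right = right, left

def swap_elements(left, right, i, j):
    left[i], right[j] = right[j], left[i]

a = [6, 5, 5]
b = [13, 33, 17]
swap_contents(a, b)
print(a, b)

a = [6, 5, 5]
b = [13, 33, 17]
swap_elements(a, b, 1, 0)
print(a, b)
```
[6, 5, 5] [13, 33, 17]
[6, 13, 5] [5, 33, 17]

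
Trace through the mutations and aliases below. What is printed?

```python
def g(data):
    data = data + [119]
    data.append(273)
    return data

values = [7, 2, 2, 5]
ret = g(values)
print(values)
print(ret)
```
[7, 2, 2, 5]
[7, 2, 2, 5, 119, 273]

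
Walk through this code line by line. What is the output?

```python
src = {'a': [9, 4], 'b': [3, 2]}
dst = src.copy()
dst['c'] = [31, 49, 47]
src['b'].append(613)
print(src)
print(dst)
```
{'a': [9, 4], 'b': [3, 2, 613]}
{'a': [9, 4], 'b': [3, 2, 613], 'c': [31, 49, 47]}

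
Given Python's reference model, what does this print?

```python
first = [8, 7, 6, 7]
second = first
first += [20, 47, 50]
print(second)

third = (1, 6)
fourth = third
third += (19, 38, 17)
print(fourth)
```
[8, 7, 6, 7, 20, 47, 50]
(1, 6)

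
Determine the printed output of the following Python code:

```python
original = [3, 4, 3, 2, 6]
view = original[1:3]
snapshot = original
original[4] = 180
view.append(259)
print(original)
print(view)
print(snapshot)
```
[3, 4, 3, 2, 180]
[4, 3, 259]
[3, 4, 3, 2, 180]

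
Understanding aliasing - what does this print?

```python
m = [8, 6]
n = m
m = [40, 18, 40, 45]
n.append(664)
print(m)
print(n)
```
[40, 18, 40, 45]
[8, 6, 664]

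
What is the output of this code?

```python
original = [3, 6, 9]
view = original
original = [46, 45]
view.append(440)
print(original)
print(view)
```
[46, 45]
[3, 6, 9, 440]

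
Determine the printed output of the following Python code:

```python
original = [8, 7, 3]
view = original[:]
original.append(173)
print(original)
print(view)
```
[8, 7, 3, 173]
[8, 7, 3]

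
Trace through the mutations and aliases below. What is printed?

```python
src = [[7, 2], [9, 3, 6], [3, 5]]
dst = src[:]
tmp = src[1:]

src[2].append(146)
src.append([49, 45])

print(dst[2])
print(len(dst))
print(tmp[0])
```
[3, 5, 146]
3
[9, 3, 6]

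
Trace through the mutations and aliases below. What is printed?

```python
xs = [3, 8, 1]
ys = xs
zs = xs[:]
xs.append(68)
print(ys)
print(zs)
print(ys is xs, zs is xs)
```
[3, 8, 1, 68]
[3, 8, 1]
True False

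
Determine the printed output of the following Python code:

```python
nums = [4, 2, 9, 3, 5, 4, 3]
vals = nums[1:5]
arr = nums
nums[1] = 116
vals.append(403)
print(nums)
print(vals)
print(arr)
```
[4, 116, 9, 3, 5, 4, 3]
[2, 9, 3, 5, 403]
[4, 116, 9, 3, 5, 4, 3]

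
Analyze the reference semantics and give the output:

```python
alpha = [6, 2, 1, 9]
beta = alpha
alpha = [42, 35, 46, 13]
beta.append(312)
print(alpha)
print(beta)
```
[42, 35, 46, 13]
[6, 2, 1, 9, 312]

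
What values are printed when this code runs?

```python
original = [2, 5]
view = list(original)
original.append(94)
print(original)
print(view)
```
[2, 5, 94]
[2, 5]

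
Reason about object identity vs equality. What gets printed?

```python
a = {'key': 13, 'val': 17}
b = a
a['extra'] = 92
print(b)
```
{'key': 13, 'val': 17, 'extra': 92}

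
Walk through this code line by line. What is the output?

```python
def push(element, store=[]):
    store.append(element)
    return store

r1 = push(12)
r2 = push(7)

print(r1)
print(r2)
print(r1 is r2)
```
[12, 7]
[12, 7]
True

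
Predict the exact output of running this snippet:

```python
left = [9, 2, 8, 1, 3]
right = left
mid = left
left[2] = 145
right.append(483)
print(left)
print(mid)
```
[9, 2, 145, 1, 3, 483]
[9, 2, 145, 1, 3, 483]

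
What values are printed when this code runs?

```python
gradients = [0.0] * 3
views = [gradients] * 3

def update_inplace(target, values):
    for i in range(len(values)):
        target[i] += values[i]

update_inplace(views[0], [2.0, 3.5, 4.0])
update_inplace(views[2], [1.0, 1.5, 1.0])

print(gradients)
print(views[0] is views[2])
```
[3.0, 5.0, 5.0]
True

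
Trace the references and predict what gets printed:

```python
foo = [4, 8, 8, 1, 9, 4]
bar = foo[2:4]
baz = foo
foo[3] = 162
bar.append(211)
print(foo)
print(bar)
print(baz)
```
[4, 8, 8, 162, 9, 4]
[8, 1, 211]
[4, 8, 8, 162, 9, 4]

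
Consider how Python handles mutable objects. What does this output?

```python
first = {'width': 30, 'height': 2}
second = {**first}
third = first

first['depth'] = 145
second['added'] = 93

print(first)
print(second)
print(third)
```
{'width': 30, 'height': 2, 'depth': 145}
{'width': 30, 'height': 2, 'added': 93}
{'width': 30, 'height': 2, 'depth': 145}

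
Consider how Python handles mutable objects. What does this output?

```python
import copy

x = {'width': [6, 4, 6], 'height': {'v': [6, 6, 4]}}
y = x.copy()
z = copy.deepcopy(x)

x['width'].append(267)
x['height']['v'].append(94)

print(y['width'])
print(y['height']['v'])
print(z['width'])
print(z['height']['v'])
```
[6, 4, 6, 267]
[6, 6, 4, 94]
[6, 4, 6]
[6, 6, 4]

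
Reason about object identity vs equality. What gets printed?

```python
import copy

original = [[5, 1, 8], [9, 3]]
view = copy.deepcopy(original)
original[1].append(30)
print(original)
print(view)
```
[[5, 1, 8], [9, 3, 30]]
[[5, 1, 8], [9, 3]]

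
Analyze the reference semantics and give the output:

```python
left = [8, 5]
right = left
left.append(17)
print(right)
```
[8, 5, 17]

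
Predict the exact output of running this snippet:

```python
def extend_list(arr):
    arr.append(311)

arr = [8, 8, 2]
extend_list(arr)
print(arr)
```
[8, 8, 2, 311]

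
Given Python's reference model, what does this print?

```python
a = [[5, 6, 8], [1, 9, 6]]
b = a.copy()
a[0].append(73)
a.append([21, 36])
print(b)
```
[[5, 6, 8, 73], [1, 9, 6]]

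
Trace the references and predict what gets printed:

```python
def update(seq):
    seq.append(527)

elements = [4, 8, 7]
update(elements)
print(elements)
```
[4, 8, 7, 527]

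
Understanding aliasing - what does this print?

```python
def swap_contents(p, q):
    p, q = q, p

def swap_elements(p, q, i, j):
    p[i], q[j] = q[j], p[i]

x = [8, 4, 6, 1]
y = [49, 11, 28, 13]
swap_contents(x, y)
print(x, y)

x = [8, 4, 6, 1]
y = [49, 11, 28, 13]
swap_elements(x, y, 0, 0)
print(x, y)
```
[8, 4, 6, 1] [49, 11, 28, 13]
[49, 4, 6, 1] [8, 11, 28, 13]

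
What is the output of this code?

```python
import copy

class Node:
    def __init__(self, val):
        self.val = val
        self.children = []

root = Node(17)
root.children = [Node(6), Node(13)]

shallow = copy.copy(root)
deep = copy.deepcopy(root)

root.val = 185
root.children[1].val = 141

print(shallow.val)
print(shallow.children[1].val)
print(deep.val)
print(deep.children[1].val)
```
17
141
17
13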